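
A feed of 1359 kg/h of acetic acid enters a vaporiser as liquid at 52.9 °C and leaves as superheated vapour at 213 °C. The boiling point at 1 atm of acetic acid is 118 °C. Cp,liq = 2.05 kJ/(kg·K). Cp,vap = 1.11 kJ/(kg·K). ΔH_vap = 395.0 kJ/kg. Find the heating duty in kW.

Q = 239 kW

liquid 52.9→118 °C: 133.45 kJ/kg
vaporisation at 118 °C: 395 kJ/kg
vapour 118→213 °C: 105.45 kJ/kg
Δh = 133.45 + 395 + 105.45 = 633.9 kJ/kg
Q = ṁ·Δh = 1359 kg/h × 633.9 kJ/kg = 861480 kJ/h
|Q| = 239.3 kW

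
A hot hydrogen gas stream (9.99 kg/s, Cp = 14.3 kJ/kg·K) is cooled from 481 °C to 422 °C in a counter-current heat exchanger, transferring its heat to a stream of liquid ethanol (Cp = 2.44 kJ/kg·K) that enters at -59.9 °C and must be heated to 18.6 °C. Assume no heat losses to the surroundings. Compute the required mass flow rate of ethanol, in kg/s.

ṁ_c = 44.0 kg/s

Heat released by hot stream: Q = 9.99 × 14.3 × (481 − 422) = 8428.6 kJ/s
Energy balance on cold side (adiabatic exchanger): Q = ṁ_c·Cp_c·(T_c,out − T_c,in)
ṁ_c = 8428.6 / [2.44 × (18.6 − -59.9)] = 44.004 kg/s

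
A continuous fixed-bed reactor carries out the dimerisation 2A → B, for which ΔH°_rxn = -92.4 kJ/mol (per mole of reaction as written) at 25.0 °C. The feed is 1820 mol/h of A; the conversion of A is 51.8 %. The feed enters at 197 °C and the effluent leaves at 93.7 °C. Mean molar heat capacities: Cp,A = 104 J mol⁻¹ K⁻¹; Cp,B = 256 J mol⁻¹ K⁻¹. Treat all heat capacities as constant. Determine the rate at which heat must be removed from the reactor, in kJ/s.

Q_out = 17.1 kJ/s

Extent of reaction ξ = 0.518 × 1820 / 2 = 471.38 mol/h
Reaction term: ξ·ΔH°_rxn = 471.38 × -92.4 = -43556 kJ/h
Sensible, feed 197→25 °C: -32556 kJ/h
Outlet flows (mol/h): A 877.24, B 471.38
Sensible, products 25→93.7 °C: 14558 kJ/h
Q = ΔH = -61554 kJ/h = -17.098 kW
Heat removed = 17.098 kJ/s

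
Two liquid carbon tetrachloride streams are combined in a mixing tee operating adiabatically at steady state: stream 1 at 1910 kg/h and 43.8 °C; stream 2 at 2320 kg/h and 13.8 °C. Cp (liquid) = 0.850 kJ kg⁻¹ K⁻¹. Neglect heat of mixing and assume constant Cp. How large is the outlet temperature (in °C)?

No heat crosses the boundary, so H_out = H_in.
T_out = Σ ṁᵢCp,ᵢTᵢ / Σ ṁᵢCp,ᵢ
      = 98323 / 3595.5 = 27.346 °C

T_out = 27.3 °C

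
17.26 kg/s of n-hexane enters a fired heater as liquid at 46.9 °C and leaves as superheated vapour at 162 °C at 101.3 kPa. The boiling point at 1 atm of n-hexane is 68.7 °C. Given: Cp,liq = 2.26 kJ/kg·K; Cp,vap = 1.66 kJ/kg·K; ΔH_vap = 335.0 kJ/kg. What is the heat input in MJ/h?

liquid 46.9→68.7 °C: 49.268 kJ/kg
vaporisation at 68.7 °C: 335 kJ/kg
vapour 68.7→162 °C: 154.88 kJ/kg
Δh = 49.268 + 335 + 154.88 = 539.15 kJ/kg
Q = ṁ·Δh = 17.26 kg/s × 539.15 kJ/kg = 9305.7 kJ/s
|Q| = 9305.7 kW = 33500 MJ/h

Q = 33500 MJ/h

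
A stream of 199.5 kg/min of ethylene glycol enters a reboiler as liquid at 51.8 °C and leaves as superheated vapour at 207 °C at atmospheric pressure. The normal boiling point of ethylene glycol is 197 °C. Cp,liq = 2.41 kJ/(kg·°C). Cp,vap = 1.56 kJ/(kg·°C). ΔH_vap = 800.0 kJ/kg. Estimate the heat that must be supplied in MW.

liquid 51.8→197 °C: 349.93 kJ/kg
vaporisation at 197 °C: 800 kJ/kg
vapour 197→207 °C: 15.6 kJ/kg
Δh = 349.93 + 800 + 15.6 = 1165.5 kJ/kg
Q = ṁ·Δh = 199.5 kg/min × 1165.5 kJ/kg = 232520 kJ/min
|Q| = 3875.4 kW = 3.8754 MW

Q = 3.88 MW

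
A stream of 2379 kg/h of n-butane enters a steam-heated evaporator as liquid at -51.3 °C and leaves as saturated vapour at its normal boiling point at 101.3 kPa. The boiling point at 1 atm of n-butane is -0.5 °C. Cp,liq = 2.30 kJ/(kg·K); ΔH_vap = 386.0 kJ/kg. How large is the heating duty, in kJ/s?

liquid -51.3→-0.5 °C: 116.84 kJ/kg
vaporisation at -0.5 °C: 386 kJ/kg
Δh = 116.84 + 386 = 502.84 kJ/kg
Q = ṁ·Δh = 2379 kg/h × 502.84 kJ/kg = 1.1963e+06 kJ/h
|Q| = 332.29 kW

Q = 332 kJ/s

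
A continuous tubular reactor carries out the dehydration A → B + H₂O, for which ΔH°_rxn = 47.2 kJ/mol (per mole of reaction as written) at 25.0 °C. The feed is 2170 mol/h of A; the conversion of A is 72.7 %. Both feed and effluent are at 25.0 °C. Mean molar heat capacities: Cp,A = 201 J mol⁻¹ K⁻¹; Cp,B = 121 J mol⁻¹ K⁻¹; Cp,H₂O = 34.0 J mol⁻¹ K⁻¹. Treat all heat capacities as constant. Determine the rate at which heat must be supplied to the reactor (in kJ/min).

Q_in = 1240 kJ/min

Extent of reaction ξ = 0.727 × 2170 = 1577.6 mol/h
Reaction term: ξ·ΔH°_rxn = 1577.6 × 47.2 = 74462 kJ/h
Q = ΔH = 74462 kJ/h = 20.684 kW
Heat supplied = 1241 kJ/min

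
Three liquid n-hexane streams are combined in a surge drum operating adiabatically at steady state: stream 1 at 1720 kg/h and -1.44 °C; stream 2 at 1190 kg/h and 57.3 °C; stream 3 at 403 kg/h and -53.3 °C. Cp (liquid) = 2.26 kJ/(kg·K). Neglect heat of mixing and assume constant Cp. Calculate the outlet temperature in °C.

Energy balance with Q = 0: Σ ṁᵢCp,ᵢ(T_out − Tᵢ) = 0
T_out = Σ ṁᵢCp,ᵢTᵢ / Σ ṁᵢCp,ᵢ
      = 99960 / 7487.4 = 13.351 °C

T_out = 13.4 °C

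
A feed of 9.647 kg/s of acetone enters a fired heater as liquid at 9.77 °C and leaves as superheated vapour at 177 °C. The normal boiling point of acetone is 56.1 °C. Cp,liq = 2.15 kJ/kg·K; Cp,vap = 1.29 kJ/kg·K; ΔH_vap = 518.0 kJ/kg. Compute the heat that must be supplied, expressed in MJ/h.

Q = 26900 MJ/h

liquid 9.77→56.1 °C: 99.609 kJ/kg
vaporisation at 56.1 °C: 518 kJ/kg
vapour 56.1→177 °C: 155.96 kJ/kg
Δh = 99.609 + 518 + 155.96 = 773.57 kJ/kg
Q = ṁ·Δh = 9.647 kg/s × 773.57 kJ/kg = 7462.6 kJ/s
|Q| = 7462.6 kW = 26865 MJ/h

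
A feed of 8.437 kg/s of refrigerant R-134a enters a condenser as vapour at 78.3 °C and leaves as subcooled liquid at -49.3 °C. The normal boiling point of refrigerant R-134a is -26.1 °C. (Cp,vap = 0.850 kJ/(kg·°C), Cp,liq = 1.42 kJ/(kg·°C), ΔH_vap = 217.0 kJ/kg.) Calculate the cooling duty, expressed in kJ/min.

vapour 78.3→-26.1 °C: -88.74 kJ/kg
condensation at -26.1 °C: -217 kJ/kg
liquid -26.1→-49.3 °C: -32.944 kJ/kg
Δh = -88.74 + -217 + -32.944 = -338.68 kJ/kg
Q = ṁ·Δh = 8.437 kg/s × -338.68 kJ/kg = -2857.5 kJ/s
|Q| = 2857.5 kW = 171450 kJ/min

Q_c = 171000 kJ/min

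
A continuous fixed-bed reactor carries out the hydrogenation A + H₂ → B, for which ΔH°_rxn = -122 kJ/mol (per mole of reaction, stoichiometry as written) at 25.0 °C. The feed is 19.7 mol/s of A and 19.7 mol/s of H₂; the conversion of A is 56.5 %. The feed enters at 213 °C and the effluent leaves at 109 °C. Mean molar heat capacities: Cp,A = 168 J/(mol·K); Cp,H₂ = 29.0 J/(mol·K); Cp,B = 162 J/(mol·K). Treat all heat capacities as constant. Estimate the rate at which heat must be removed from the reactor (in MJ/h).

Extent of reaction ξ = 0.565 × 19.7 = 11.13 mol/s
Reaction term: ξ·ΔH°_rxn = 11.13 × -122 = -1357.9 kJ/s
Sensible, feed 213→25 °C: -729.61 kJ/s
Outlet flows (mol/s): A 8.5695, H₂ 8.5695, B 11.13
Sensible, products 25→109 °C: 293.27 kJ/s
Q = ΔH = -1794.3 kJ/s = -1794.3 kW
Heat removed = 6459.3 MJ/h

Q_out = 6460 MJ/h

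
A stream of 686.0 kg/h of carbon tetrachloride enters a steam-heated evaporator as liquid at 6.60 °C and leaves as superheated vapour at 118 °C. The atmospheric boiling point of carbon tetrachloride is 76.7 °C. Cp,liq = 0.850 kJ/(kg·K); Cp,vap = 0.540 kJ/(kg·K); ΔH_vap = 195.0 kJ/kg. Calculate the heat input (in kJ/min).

liquid 6.60→76.7 °C: 59.585 kJ/kg
vaporisation at 76.7 °C: 195 kJ/kg
vapour 76.7→118 °C: 22.302 kJ/kg
Δh = 59.585 + 195 + 22.302 = 276.89 kJ/kg
Q = ṁ·Δh = 686.0 kg/h × 276.89 kJ/kg = 189940 kJ/h
|Q| = 52.762 kW = 3165.7 kJ/min

Q = 3170 kJ/min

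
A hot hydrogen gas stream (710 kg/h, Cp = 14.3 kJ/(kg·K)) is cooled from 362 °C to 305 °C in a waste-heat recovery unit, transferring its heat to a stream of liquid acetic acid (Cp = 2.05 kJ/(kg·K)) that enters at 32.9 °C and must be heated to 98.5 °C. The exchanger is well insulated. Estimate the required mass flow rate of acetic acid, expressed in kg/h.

Heat released by hot stream: Q = 710 × 14.3 × (362 − 305) = 578720 kJ/h
Energy balance on cold side (adiabatic exchanger): Q = ṁ_c·Cp_c·(T_c,out − T_c,in)
ṁ_c = 578720 / [2.05 × (98.5 − 32.9)] = 4303.4 kg/h

ṁ_c = 4300 kg/h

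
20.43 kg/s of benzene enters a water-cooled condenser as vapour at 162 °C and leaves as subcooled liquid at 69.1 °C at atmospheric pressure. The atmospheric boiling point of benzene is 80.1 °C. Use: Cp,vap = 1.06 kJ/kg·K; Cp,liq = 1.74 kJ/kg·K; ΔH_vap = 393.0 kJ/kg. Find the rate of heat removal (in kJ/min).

Q_c = 612000 kJ/min

vapour 162→80.1 °C: -86.814 kJ/kg
condensation at 80.1 °C: -393 kJ/kg
liquid 80.1→69.1 °C: -19.14 kJ/kg
Δh = -86.814 + -393 + -19.14 = -498.95 kJ/kg
Q = ṁ·Δh = 20.43 kg/s × -498.95 kJ/kg = -10194 kJ/s
|Q| = 10194 kW = 611620 kJ/min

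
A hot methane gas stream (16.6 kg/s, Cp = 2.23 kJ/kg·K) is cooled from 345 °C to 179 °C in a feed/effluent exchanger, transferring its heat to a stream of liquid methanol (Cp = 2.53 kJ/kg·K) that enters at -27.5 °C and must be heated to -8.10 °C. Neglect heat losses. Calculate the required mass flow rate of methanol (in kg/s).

ṁ_c = 125 kg/s

Heat released by hot stream: Q = 16.6 × 2.23 × (345 − 179) = 6145 kJ/s
Energy balance on cold side (adiabatic exchanger): Q = ṁ_c·Cp_c·(T_c,out − T_c,in)
ṁ_c = 6145 / [2.53 × (-8.10 − -27.5)] = 125.2 kg/s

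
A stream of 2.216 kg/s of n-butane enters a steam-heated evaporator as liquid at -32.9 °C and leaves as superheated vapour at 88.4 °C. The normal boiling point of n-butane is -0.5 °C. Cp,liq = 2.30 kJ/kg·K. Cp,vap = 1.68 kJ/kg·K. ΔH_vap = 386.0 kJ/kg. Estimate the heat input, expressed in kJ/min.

liquid -32.9→-0.5 °C: 74.52 kJ/kg
vaporisation at -0.5 °C: 386 kJ/kg
vapour -0.5→88.4 °C: 149.35 kJ/kg
Δh = 74.52 + 386 + 149.35 = 609.87 kJ/kg
Q = ṁ·Δh = 2.216 kg/s × 609.87 kJ/kg = 1351.5 kJ/s
|Q| = 1351.5 kW = 81089 kJ/min

Q = 81100 kJ/min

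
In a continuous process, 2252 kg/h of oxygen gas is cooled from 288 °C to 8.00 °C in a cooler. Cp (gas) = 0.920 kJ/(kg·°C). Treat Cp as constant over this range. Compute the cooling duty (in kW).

Q = ṁ·Cp·ΔT = 2252 × 0.920 × (8.00 − 288) = -580120 kJ/h
Converting: 580120 / 3600 s = 161.14 kW

Q_c = 161 kW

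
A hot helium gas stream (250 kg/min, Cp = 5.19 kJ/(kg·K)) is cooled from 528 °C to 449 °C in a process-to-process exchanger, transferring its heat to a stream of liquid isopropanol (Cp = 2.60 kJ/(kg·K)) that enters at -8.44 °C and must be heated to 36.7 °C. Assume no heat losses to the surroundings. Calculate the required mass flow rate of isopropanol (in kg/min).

Heat released by hot stream: Q = 250 × 5.19 × (528 − 449) = 102500 kJ/min
Energy balance on cold side (adiabatic exchanger): Q = ṁ_c·Cp_c·(T_c,out − T_c,in)
ṁ_c = 102500 / [2.60 × (36.7 − -8.44)] = 873.37 kg/min

ṁ_c = 873 kg/min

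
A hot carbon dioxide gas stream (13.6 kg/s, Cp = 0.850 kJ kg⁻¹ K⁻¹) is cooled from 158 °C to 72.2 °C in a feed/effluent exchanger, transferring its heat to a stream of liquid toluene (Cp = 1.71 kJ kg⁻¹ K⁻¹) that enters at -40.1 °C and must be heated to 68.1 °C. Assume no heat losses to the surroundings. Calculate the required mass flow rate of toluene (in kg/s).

Heat released by hot stream: Q = 13.6 × 0.850 × (158 − 72.2) = 991.85 kJ/s
Energy balance on cold side (adiabatic exchanger): Q = ṁ_c·Cp_c·(T_c,out − T_c,in)
ṁ_c = 991.85 / [1.71 × (68.1 − -40.1)] = 5.3607 kg/s

ṁ_c = 5.36 kg/s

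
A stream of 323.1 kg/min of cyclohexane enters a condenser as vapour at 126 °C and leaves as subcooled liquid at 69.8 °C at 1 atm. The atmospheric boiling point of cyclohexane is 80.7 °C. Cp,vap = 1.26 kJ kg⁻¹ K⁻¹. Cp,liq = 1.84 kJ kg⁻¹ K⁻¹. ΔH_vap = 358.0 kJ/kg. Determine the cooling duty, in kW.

vapour 126→80.7 °C: -57.078 kJ/kg
condensation at 80.7 °C: -358 kJ/kg
liquid 80.7→69.8 °C: -20.056 kJ/kg
Δh = -57.078 + -358 + -20.056 = -435.13 kJ/kg
Q = ṁ·Δh = 323.1 kg/min × -435.13 kJ/kg = -140590 kJ/min
|Q| = 2343.2 kW

Q_c = 2340 kW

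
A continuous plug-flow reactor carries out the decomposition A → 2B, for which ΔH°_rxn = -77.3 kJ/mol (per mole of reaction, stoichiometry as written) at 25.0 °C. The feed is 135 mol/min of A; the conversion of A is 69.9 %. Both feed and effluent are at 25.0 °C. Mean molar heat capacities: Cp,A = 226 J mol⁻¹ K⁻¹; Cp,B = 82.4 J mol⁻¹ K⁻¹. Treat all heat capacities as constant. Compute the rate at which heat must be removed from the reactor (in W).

Q_out = 122000 W

Extent of reaction ξ = 0.699 × 135 = 94.365 mol/min
Reaction term: ξ·ΔH°_rxn = 94.365 × -77.3 = -7294.4 kJ/min
Q = ΔH = -7294.4 kJ/min = -121.57 kW
Heat removed = 121570 W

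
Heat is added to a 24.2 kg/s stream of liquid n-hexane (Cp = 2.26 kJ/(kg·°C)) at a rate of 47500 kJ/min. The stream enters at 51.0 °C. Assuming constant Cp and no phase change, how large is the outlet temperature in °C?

T_out = 65.5 °C

Q = 47500 kJ/min = 791.67 kJ/s
ΔT = Q/(ṁ·Cp) = 791.67/(24.2×2.26) = 14.475 K
T_out = 51.0 + 14.475 = 65.475 °C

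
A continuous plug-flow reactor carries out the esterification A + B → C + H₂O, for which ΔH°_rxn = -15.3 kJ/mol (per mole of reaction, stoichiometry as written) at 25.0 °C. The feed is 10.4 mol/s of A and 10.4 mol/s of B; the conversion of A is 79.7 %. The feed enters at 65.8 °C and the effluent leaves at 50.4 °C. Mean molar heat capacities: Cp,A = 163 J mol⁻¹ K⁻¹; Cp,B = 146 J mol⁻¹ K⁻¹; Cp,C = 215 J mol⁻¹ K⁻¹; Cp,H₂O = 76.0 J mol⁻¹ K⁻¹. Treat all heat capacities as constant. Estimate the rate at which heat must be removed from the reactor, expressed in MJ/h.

Extent of reaction ξ = 0.797 × 10.4 = 8.2888 mol/s
Reaction term: ξ·ΔH°_rxn = 8.2888 × -15.3 = -126.82 kJ/s
Sensible, feed 65.8→25 °C: -131.11 kJ/s
Outlet flows (mol/s): A 2.1112, B 2.1112, C 8.2888, H₂O 8.2888
Sensible, products 25→50.4 °C: 77.836 kJ/s
Q = ΔH = -180.1 kJ/s = -180.1 kW
Heat removed = 648.35 MJ/h

Q_out = 648 MJ/h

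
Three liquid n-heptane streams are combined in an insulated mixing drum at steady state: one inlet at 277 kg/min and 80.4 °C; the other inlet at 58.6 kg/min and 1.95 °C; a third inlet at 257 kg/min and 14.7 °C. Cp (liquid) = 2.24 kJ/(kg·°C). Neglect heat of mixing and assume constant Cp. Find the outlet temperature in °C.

T_out = 44.1 °C

Energy balance with Q = 0: Σ ṁᵢCp,ᵢ(T_out − Tᵢ) = 0
T_out = Σ ṁᵢCp,ᵢTᵢ / Σ ṁᵢCp,ᵢ
      = 58605 / 1327.4 = 44.149 °C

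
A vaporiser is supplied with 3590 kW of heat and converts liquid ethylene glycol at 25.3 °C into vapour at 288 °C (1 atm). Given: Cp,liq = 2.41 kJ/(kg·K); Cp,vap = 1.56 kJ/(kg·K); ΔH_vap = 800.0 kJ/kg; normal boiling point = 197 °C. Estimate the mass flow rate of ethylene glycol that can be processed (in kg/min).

ṁ = 159 kg/min

Δh = 2.41×(197−25.3) + 800.0 + 1.56×(288−197) = 1355.8 kJ/kg
Q = 3590 kW = 3590 kJ/s = 215400 kJ/min
ṁ = Q/Δh = 215400 / 1355.8 = 158.88 kg/min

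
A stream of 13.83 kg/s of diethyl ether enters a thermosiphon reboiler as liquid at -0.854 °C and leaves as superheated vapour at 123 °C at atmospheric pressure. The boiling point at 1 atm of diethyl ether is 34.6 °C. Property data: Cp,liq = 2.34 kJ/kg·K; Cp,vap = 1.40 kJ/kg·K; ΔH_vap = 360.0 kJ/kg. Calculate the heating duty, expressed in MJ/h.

Q = 28200 MJ/h

liquid -0.854→34.6 °C: 82.962 kJ/kg
vaporisation at 34.6 °C: 360 kJ/kg
vapour 34.6→123 °C: 123.76 kJ/kg
Δh = 82.962 + 360 + 123.76 = 566.72 kJ/kg
Q = ṁ·Δh = 13.83 kg/s × 566.72 kJ/kg = 7837.8 kJ/s
|Q| = 7837.8 kW = 28216 MJ/h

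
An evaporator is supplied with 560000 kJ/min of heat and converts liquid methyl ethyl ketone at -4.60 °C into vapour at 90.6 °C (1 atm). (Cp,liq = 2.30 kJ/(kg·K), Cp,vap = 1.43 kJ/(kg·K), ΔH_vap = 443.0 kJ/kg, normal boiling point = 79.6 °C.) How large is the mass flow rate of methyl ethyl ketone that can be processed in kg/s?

Δh = 2.30×(79.6−-4.60) + 443.0 + 1.43×(90.6−79.6) = 652.39 kJ/kg
Q = 560000 kJ/min = 9333.3 kJ/s = 9333.3 kJ/s
ṁ = Q/Δh = 9333.3 / 652.39 = 14.306 kg/s

ṁ = 14.3 kg/s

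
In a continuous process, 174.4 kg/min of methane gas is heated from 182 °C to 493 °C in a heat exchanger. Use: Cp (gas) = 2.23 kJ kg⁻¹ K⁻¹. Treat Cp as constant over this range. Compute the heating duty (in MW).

Q = ṁ·Cp·ΔT = 174.4 × 2.23 × (493 − 182) = 120950 kJ/min
Converting: 120950 / 60 s = 2015.9 kW
Heating duty = 2.0159 MW

Q = 2.02 MW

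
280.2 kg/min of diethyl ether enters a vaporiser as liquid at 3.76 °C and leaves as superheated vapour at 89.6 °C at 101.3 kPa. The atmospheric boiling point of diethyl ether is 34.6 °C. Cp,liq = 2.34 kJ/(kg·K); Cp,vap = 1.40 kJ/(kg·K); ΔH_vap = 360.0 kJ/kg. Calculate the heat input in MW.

liquid 3.76→34.6 °C: 72.166 kJ/kg
vaporisation at 34.6 °C: 360 kJ/kg
vapour 34.6→89.6 °C: 77 kJ/kg
Δh = 72.166 + 360 + 77 = 509.17 kJ/kg
Q = ṁ·Δh = 280.2 kg/min × 509.17 kJ/kg = 142670 kJ/min
|Q| = 2377.8 kW = 2.3778 MW

Q = 2.38 MW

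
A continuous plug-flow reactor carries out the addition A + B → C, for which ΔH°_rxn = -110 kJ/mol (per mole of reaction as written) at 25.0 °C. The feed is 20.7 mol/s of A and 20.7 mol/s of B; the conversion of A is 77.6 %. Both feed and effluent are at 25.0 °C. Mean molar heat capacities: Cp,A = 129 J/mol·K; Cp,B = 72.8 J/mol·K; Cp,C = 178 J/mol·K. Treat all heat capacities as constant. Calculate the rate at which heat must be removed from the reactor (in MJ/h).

Extent of reaction ξ = 0.776 × 20.7 = 16.063 mol/s
Reaction term: ξ·ΔH°_rxn = 16.063 × -110 = -1767 kJ/s
Q = ΔH = -1767 kJ/s = -1767 kW
Heat removed = 6361 MJ/h

Q_out = 6360 MJ/h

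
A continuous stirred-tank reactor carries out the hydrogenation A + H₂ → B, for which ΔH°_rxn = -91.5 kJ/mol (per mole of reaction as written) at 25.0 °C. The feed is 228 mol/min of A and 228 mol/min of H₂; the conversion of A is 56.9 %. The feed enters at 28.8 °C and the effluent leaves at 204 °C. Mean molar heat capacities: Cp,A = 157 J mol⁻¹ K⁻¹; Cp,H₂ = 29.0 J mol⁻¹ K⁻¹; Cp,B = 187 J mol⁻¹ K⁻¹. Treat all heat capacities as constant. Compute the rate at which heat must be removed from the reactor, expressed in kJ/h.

Extent of reaction ξ = 0.569 × 228 = 129.73 mol/min
Reaction term: ξ·ΔH°_rxn = 129.73 × -91.5 = -11870 kJ/min
Sensible, feed 28.8→25 °C: -161.15 kJ/min
Outlet flows (mol/min): A 98.268, H₂ 98.268, B 129.73
Sensible, products 25→204 °C: 7614.3 kJ/min
Q = ΔH = -4417.4 kJ/min = -73.623 kW
Heat removed = 265040 kJ/h

Q_out = 265000 kJ/h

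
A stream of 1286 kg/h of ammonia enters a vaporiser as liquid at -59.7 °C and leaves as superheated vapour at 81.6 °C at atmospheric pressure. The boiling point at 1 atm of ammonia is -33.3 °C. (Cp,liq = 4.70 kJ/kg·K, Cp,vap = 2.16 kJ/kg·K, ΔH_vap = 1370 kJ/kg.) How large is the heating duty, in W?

liquid -59.7→-33.3 °C: 124.08 kJ/kg
vaporisation at -33.3 °C: 1370 kJ/kg
vapour -33.3→81.6 °C: 248.18 kJ/kg
Δh = 124.08 + 1370 + 248.18 = 1742.3 kJ/kg
Q = ṁ·Δh = 1286 kg/h × 1742.3 kJ/kg = 2.2406e+06 kJ/h
|Q| = 622.38 kW = 622380 W

Q = 622000 W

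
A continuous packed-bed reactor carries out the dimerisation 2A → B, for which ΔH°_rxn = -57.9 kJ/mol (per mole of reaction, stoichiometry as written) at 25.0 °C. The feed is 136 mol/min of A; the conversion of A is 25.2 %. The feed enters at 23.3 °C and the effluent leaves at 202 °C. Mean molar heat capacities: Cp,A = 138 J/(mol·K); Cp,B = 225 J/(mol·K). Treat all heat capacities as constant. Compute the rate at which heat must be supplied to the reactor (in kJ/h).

Q_in = 132000 kJ/h

Extent of reaction ξ = 0.252 × 136 / 2 = 17.136 mol/min
Reaction term: ξ·ΔH°_rxn = 17.136 × -57.9 = -992.17 kJ/min
Sensible, feed 23.3→25 °C: 31.906 kJ/min
Outlet flows (mol/min): A 101.73, B 17.136
Sensible, products 25→202 °C: 3167.2 kJ/min
Q = ΔH = 2207 kJ/min = 36.783 kW
Heat supplied = 132420 kJ/h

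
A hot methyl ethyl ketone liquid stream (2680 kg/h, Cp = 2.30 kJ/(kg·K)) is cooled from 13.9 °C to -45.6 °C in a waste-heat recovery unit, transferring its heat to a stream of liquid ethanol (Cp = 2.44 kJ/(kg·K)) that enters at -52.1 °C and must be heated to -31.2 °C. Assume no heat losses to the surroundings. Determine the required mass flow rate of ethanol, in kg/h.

ṁ_c = 7190 kg/h

Heat released by hot stream: Q = 2680 × 2.30 × (13.9 − -45.6) = 366760 kJ/h
Energy balance on cold side (adiabatic exchanger): Q = ṁ_c·Cp_c·(T_c,out − T_c,in)
ṁ_c = 366760 / [2.44 × (-31.2 − -52.1)] = 7191.9 kg/h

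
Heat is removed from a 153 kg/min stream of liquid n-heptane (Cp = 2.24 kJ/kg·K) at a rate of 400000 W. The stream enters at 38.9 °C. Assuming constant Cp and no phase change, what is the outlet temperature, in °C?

T_out = -31.1 °C

Q = 400000 W = 24000 kJ/min
ΔT = Q/(ṁ·Cp) = 24000/(153×2.24) = 70.028 K
T_out = 38.9 − 70.028 = -31.128 °C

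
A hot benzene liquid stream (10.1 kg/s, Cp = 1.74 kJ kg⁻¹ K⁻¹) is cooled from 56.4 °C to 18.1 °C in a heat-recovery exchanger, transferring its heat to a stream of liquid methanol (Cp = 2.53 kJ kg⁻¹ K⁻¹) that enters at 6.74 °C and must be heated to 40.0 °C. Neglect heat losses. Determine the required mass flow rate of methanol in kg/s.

ṁ_c = 8.00 kg/s

Heat released by hot stream: Q = 10.1 × 1.74 × (56.4 − 18.1) = 673.08 kJ/s
Energy balance on cold side (adiabatic exchanger): Q = ṁ_c·Cp_c·(T_c,out − T_c,in)
ṁ_c = 673.08 / [2.53 × (40.0 − 6.74)] = 7.9988 kg/s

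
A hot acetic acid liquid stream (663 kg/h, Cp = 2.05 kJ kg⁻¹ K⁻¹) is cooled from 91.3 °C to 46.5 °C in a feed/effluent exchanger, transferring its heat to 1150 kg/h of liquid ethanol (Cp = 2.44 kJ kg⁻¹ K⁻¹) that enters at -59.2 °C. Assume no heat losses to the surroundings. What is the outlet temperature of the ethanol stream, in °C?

Heat released by hot stream: Q = 663 × 2.05 × (91.3 − 46.5) = 60890 kJ/h
Energy balance on cold side (adiabatic exchanger): Q = ṁ_c·Cp_c·(T_c,out − T_c,in)
T_c,out = -59.2 + 60890/(1150 × 2.44) = -37.5 °C

T_c,out = -37.5 °C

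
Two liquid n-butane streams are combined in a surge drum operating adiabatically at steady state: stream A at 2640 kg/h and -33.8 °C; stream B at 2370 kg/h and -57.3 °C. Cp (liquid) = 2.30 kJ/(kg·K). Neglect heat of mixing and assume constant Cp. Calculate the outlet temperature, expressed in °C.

Adiabatic, steady state ⇒ Σ ṁᵢCp,ᵢ(T_out − Tᵢ) = 0
Σ ṁᵢCp,ᵢTᵢ = 2640×2.30×-33.8 + 2370×2.30×-57.3 = -517580
Σ ṁᵢCp,ᵢ = 2640×2.30 + 2370×2.30 = 11523
T_out = -517580 / 11523 = -44.917 °C

T_out = -44.9 °C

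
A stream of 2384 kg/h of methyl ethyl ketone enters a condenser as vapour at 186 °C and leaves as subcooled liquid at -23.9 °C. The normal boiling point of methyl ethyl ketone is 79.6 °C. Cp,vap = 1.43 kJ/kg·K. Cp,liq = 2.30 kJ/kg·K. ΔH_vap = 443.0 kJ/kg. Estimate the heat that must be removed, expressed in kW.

vapour 186→79.6 °C: -152.15 kJ/kg
condensation at 79.6 °C: -443 kJ/kg
liquid 79.6→-23.9 °C: -238.05 kJ/kg
Δh = -152.15 + -443 + -238.05 = -833.2 kJ/kg
Q = ṁ·Δh = 2384 kg/h × -833.2 kJ/kg = -1.9864e+06 kJ/h
|Q| = 551.76 kW

Q_c = 552 kW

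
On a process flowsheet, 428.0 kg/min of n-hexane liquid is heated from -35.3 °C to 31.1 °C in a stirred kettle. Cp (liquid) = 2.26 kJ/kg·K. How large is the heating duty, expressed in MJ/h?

Q = ṁ·Cp·ΔT = 428.0 × 2.26 × (31.1 − -35.3) = 64227 kJ/min
Converting: 64227 / 60 s = 1070.5 kW
Heating duty = 3853.6 MJ/h

Q = 3850 MJ/h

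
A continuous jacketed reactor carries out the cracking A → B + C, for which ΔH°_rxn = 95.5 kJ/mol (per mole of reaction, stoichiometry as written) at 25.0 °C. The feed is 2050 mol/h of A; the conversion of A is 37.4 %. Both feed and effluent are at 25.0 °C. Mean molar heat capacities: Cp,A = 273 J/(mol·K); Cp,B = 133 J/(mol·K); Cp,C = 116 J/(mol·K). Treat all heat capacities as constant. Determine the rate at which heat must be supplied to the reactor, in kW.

Extent of reaction ξ = 0.374 × 2050 = 766.7 mol/h
Reaction term: ξ·ΔH°_rxn = 766.7 × 95.5 = 73220 kJ/h
Q = ΔH = 73220 kJ/h = 20.339 kW
Heat supplied = 20.339 kW

Q_in = 20.3 kW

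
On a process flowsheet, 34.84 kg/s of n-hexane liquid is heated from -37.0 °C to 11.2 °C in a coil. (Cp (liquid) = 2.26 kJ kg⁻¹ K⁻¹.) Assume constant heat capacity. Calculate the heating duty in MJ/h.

Q = 13700 MJ/h

Q = ṁ·Cp·ΔT = 34.84 × 2.26 × (11.2 − -37.0) = 3795.2 kJ/s
Heating duty = 13663 MJ/h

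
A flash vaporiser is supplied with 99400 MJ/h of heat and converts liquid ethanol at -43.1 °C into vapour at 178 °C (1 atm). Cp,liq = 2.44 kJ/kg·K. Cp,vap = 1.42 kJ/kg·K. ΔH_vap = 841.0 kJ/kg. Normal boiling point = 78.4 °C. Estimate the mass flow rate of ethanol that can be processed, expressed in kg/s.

ṁ = 21.6 kg/s

Δh = 2.44×(78.4−-43.1) + 841.0 + 1.42×(178−78.4) = 1278.9 kJ/kg
Q = 99400 MJ/h = 27611 kJ/s = 27611 kJ/s
ṁ = Q/Δh = 27611 / 1278.9 = 21.59 kg/s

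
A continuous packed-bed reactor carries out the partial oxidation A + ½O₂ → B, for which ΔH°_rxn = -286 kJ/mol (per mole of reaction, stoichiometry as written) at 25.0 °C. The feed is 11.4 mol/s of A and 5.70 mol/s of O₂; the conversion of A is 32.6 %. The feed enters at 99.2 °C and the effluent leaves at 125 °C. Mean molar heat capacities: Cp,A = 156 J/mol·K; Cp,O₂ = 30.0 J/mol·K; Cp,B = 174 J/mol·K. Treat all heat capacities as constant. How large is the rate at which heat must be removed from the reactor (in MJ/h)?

Q_out = 3640 MJ/h

Extent of reaction ξ = 0.326 × 11.4 = 3.7164 mol/s
Reaction term: ξ·ΔH°_rxn = 3.7164 × -286 = -1062.9 kJ/s
Sensible, feed 99.2→25 °C: -144.65 kJ/s
Outlet flows (mol/s): A 7.6836, O₂ 3.8418, B 3.7164
Sensible, products 25→125 °C: 196.05 kJ/s
Q = ΔH = -1011.5 kJ/s = -1011.5 kW
Heat removed = 3641.3 MJ/h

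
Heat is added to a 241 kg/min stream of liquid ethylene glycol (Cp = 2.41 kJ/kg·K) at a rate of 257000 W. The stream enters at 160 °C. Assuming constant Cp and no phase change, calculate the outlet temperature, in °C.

T_out = 187 °C

Q = 257000 W = 15420 kJ/min
ΔT = Q/(ṁ·Cp) = 15420/(241×2.41) = 26.549 K
T_out = 160 + 26.549 = 186.55 °C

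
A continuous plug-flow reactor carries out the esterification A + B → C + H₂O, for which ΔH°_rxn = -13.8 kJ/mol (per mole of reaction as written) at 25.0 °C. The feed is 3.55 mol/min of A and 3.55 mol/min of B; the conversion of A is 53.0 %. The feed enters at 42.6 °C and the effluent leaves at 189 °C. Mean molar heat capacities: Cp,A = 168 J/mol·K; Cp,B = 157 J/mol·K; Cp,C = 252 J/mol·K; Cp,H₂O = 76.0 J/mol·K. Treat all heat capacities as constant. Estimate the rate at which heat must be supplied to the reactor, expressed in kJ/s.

Extent of reaction ξ = 0.530 × 3.55 = 1.8815 mol/min
Reaction term: ξ·ΔH°_rxn = 1.8815 × -13.8 = -25.965 kJ/min
Sensible, feed 42.6→25 °C: -20.306 kJ/min
Outlet flows (mol/min): A 1.6685, B 1.6685, C 1.8815, H₂O 1.8815
Sensible, products 25→189 °C: 190.14 kJ/min
Q = ΔH = 143.87 kJ/min = 2.3978 kW
Heat supplied = 2.3978 kJ/s

Q_in = 2.40 kJ/s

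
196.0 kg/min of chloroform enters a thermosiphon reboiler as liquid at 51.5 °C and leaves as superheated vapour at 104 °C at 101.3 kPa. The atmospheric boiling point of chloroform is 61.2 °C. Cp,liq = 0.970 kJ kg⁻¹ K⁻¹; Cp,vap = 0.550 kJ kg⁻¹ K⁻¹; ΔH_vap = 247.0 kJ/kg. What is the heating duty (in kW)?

liquid 51.5→61.2 °C: 9.409 kJ/kg
vaporisation at 61.2 °C: 247 kJ/kg
vapour 61.2→104 °C: 23.54 kJ/kg
Δh = 9.409 + 247 + 23.54 = 279.95 kJ/kg
Q = ṁ·Δh = 196.0 kg/min × 279.95 kJ/kg = 54870 kJ/min
|Q| = 914.5 kW

Q = 915 kW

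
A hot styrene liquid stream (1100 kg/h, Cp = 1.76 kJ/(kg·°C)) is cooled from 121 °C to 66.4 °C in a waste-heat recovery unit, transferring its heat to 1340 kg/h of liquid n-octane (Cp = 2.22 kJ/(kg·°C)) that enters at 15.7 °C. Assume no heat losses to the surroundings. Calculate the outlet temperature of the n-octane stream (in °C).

Heat released by hot stream: Q = 1100 × 1.76 × (121 − 66.4) = 105710 kJ/h
Energy balance on cold side (adiabatic exchanger): Q = ṁ_c·Cp_c·(T_c,out − T_c,in)
T_c,out = 15.7 + 105710/(1340 × 2.22) = 51.234 °C

T_c,out = 51.2 °C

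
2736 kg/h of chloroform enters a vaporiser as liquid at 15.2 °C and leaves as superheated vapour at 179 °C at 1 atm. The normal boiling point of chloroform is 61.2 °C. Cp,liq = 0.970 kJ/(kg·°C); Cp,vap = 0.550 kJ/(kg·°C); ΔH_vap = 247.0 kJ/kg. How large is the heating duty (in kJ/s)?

Q = 271 kJ/s

liquid 15.2→61.2 °C: 44.62 kJ/kg
vaporisation at 61.2 °C: 247 kJ/kg
vapour 61.2→179 °C: 64.79 kJ/kg
Δh = 44.62 + 247 + 64.79 = 356.41 kJ/kg
Q = ṁ·Δh = 2736 kg/h × 356.41 kJ/kg = 975140 kJ/h
|Q| = 270.87 kW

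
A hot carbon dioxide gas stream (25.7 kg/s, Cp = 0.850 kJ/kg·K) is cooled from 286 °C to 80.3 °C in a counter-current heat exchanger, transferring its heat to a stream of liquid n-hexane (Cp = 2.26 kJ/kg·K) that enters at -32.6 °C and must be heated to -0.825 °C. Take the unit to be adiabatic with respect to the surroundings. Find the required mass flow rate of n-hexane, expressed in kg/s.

ṁ_c = 62.6 kg/s

Heat released by hot stream: Q = 25.7 × 0.850 × (286 − 80.3) = 4493.5 kJ/s
Energy balance on cold side (adiabatic exchanger): Q = ṁ_c·Cp_c·(T_c,out − T_c,in)
ṁ_c = 4493.5 / [2.26 × (-0.825 − -32.6)] = 62.574 kg/s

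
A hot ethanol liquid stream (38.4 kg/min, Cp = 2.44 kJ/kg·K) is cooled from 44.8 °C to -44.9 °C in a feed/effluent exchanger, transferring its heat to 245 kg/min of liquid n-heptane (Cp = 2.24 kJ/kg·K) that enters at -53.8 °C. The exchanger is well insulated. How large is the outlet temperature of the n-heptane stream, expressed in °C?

Heat released by hot stream: Q = 38.4 × 2.44 × (44.8 − -44.9) = 8404.5 kJ/min
Energy balance on cold side (adiabatic exchanger): Q = ṁ_c·Cp_c·(T_c,out − T_c,in)
T_c,out = -53.8 + 8404.5/(245 × 2.24) = -38.486 °C

T_c,out = -38.5 °C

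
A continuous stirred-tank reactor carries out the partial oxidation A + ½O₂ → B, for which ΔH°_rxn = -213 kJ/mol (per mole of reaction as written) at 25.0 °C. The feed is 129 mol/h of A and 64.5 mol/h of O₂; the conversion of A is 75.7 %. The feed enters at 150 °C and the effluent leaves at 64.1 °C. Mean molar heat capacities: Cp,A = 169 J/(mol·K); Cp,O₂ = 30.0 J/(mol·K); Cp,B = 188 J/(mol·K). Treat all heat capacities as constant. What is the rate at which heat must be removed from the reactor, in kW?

Extent of reaction ξ = 0.757 × 129 = 97.653 mol/h
Reaction term: ξ·ΔH°_rxn = 97.653 × -213 = -20800 kJ/h
Sensible, feed 150→25 °C: -2967 kJ/h
Outlet flows (mol/h): A 31.347, O₂ 15.673, B 97.653
Sensible, products 25→64.1 °C: 943.35 kJ/h
Q = ΔH = -22824 kJ/h = -6.3399 kW
Heat removed = 6.3399 kW

Q_out = 6.34 kW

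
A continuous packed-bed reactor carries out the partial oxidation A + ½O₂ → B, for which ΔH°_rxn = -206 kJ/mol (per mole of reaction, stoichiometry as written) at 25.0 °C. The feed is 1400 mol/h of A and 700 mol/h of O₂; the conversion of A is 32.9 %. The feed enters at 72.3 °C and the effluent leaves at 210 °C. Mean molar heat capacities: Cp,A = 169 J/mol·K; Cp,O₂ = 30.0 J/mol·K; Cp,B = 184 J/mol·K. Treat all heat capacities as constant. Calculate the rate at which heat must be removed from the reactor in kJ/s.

Extent of reaction ξ = 0.329 × 1400 = 460.6 mol/h
Reaction term: ξ·ΔH°_rxn = 460.6 × -206 = -94884 kJ/h
Sensible, feed 72.3→25 °C: -12184 kJ/h
Outlet flows (mol/h): A 939.4, O₂ 469.7, B 460.6
Sensible, products 25→210 °C: 47656 kJ/h
Q = ΔH = -59412 kJ/h = -16.503 kW
Heat removed = 16.503 kJ/s

Q_out = 16.5 kJ/s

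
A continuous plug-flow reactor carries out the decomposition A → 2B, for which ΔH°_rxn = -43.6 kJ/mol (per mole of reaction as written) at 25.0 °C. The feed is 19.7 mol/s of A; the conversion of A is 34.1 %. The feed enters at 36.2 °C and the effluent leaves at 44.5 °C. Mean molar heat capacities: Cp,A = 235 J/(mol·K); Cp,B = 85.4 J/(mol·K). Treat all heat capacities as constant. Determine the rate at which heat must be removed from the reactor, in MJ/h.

Q_out = 946 MJ/h

Extent of reaction ξ = 0.341 × 19.7 = 6.7177 mol/s
Reaction term: ξ·ΔH°_rxn = 6.7177 × -43.6 = -292.89 kJ/s
Sensible, feed 36.2→25 °C: -51.85 kJ/s
Outlet flows (mol/s): A 12.982, B 13.435
Sensible, products 25→44.5 °C: 81.865 kJ/s
Q = ΔH = -262.88 kJ/s = -262.88 kW
Heat removed = 946.36 MJ/h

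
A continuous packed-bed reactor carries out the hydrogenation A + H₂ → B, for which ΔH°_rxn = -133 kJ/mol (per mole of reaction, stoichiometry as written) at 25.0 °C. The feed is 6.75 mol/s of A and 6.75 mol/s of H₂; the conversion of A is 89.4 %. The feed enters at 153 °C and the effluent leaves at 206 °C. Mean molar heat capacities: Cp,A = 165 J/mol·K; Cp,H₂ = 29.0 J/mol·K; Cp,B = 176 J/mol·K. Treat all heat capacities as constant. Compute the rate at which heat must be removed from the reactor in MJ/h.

Extent of reaction ξ = 0.894 × 6.75 = 6.0345 mol/s
Reaction term: ξ·ΔH°_rxn = 6.0345 × -133 = -802.59 kJ/s
Sensible, feed 153→25 °C: -167.62 kJ/s
Outlet flows (mol/s): A 0.7155, H₂ 0.7155, B 6.0345
Sensible, products 25→206 °C: 217.36 kJ/s
Q = ΔH = -752.85 kJ/s = -752.85 kW
Heat removed = 2710.2 MJ/h

Q_out = 2710 MJ/h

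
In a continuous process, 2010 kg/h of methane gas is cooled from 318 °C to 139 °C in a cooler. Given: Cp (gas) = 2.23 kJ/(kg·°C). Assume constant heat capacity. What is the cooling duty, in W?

Q = ṁ·Cp·ΔT = 2010 × 2.23 × (139 − 318) = -802330 kJ/h
Converting: 802330 / 3600 s = 222.87 kW
Cooling duty = 222870 W

Q_c = 223000 W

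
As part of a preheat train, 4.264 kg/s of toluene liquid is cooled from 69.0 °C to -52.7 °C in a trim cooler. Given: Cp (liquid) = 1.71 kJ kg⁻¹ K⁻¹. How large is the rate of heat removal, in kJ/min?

Q = ṁ·Cp·ΔT = 4.264 × 1.71 × (-52.7 − 69.0) = -887.37 kJ/s
Cooling duty = 53242 kJ/min

Q_c = 53200 kJ/min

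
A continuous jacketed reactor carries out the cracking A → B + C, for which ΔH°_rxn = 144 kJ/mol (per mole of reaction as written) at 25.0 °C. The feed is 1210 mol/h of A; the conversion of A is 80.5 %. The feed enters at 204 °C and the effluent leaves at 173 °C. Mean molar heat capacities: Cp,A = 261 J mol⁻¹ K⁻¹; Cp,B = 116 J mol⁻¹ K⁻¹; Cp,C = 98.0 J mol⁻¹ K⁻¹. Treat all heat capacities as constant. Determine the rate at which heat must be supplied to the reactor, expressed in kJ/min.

Extent of reaction ξ = 0.805 × 1210 = 974.05 mol/h
Reaction term: ξ·ΔH°_rxn = 974.05 × 144 = 140260 kJ/h
Sensible, feed 204→25 °C: -56530 kJ/h
Outlet flows (mol/h): A 235.95, B 974.05, C 974.05
Sensible, products 25→173 °C: 39964 kJ/h
Q = ΔH = 123700 kJ/h = 34.36 kW
Heat supplied = 2061.6 kJ/min

Q_in = 2060 kJ/min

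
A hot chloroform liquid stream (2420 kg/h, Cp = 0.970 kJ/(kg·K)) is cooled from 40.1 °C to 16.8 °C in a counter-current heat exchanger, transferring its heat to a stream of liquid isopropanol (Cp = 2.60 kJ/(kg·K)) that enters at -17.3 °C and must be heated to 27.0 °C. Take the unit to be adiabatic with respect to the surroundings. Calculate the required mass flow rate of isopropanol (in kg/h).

ṁ_c = 475 kg/h

Heat released by hot stream: Q = 2420 × 0.970 × (40.1 − 16.8) = 54694 kJ/h
Energy balance on cold side (adiabatic exchanger): Q = ṁ_c·Cp_c·(T_c,out − T_c,in)
ṁ_c = 54694 / [2.60 × (27.0 − -17.3)] = 474.86 kg/h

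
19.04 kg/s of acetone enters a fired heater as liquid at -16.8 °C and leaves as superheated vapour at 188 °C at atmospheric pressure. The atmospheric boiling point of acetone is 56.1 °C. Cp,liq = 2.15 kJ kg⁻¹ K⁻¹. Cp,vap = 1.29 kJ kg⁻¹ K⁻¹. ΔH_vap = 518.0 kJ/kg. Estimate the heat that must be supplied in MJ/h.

liquid -16.8→56.1 °C: 156.74 kJ/kg
vaporisation at 56.1 °C: 518 kJ/kg
vapour 56.1→188 °C: 170.15 kJ/kg
Δh = 156.74 + 518 + 170.15 = 844.89 kJ/kg
Q = ṁ·Δh = 19.04 kg/s × 844.89 kJ/kg = 16087 kJ/s
|Q| = 16087 kW = 57912 MJ/h

Q = 57900 MJ/h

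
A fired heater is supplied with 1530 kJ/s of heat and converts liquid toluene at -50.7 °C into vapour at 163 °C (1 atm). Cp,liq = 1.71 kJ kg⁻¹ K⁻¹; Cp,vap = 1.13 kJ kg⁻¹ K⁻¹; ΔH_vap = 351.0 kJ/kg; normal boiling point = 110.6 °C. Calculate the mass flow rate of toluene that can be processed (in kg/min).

Δh = 1.71×(110.6−-50.7) + 351.0 + 1.13×(163−110.6) = 686.04 kJ/kg
Q = 1530 kJ/s = 1530 kJ/s = 91800 kJ/min
ṁ = Q/Δh = 91800 / 686.04 = 133.81 kg/min

ṁ = 134 kg/min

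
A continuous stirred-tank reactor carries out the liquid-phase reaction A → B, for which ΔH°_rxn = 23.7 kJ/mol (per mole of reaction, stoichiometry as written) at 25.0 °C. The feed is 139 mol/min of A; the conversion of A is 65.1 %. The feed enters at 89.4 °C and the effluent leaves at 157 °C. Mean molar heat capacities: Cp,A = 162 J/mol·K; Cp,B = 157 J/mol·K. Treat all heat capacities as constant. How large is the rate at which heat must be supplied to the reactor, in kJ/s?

Q_in = 60.1 kJ/s

Extent of reaction ξ = 0.651 × 139 = 90.489 mol/min
Reaction term: ξ·ΔH°_rxn = 90.489 × 23.7 = 2144.6 kJ/min
Sensible, feed 89.4→25 °C: -1450.2 kJ/min
Outlet flows (mol/min): A 48.511, B 90.489
Sensible, products 25→157 °C: 2912.7 kJ/min
Q = ΔH = 3607.1 kJ/min = 60.118 kW
Heat supplied = 60.118 kJ/s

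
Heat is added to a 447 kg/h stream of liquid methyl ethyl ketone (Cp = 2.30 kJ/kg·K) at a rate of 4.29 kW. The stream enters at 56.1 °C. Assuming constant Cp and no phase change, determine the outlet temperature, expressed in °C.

Q = 4.29 kW = 15444 kJ/h
ΔT = Q/(ṁ·Cp) = 15444/(447×2.30) = 15.022 K
T_out = 56.1 + 15.022 = 71.122 °C

T_out = 71.1 °C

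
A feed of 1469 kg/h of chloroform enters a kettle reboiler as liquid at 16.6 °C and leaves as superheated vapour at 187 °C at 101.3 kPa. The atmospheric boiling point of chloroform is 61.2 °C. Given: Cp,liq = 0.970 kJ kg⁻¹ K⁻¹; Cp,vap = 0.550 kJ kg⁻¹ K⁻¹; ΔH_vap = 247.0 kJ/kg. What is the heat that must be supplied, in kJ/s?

liquid 16.6→61.2 °C: 43.262 kJ/kg
vaporisation at 61.2 °C: 247 kJ/kg
vapour 61.2→187 °C: 69.19 kJ/kg
Δh = 43.262 + 247 + 69.19 = 359.45 kJ/kg
Q = ṁ·Δh = 1469 kg/h × 359.45 kJ/kg = 528030 kJ/h
|Q| = 146.68 kW

Q = 147 kJ/s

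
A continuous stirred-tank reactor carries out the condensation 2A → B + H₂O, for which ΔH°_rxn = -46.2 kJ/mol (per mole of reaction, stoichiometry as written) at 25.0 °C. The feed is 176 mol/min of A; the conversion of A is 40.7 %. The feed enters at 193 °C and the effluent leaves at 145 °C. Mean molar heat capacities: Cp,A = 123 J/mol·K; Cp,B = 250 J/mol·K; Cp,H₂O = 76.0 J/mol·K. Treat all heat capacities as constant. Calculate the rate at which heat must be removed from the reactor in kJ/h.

Q_out = 141000 kJ/h

Extent of reaction ξ = 0.407 × 176 / 2 = 35.816 mol/min
Reaction term: ξ·ΔH°_rxn = 35.816 × -46.2 = -1654.7 kJ/min
Sensible, feed 193→25 °C: -3636.9 kJ/min
Outlet flows (mol/min): A 104.37, B 35.816, H₂O 35.816
Sensible, products 25→145 °C: 2941.6 kJ/min
Q = ΔH = -2350 kJ/min = -39.166 kW
Heat removed = 141000 kJ/h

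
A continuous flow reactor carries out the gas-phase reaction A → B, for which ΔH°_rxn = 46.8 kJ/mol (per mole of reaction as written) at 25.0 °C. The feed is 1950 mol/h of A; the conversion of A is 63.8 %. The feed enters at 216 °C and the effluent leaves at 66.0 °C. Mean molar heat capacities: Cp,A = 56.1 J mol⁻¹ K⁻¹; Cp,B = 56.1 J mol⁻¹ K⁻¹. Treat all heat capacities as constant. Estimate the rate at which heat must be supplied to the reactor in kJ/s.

Q_in = 11.6 kJ/s

Extent of reaction ξ = 0.638 × 1950 = 1244.1 mol/h
Reaction term: ξ·ΔH°_rxn = 1244.1 × 46.8 = 58224 kJ/h
Sensible, feed 216→25 °C: -20894 kJ/h
Outlet flows (mol/h): A 705.9, B 1244.1
Sensible, products 25→66.0 °C: 4485.2 kJ/h
Q = ΔH = 41815 kJ/h = 11.615 kW
Heat supplied = 11.615 kJ/s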